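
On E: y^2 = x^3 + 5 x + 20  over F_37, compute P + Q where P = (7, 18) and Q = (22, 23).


P != Q, so use the chord formula.
s = (y2 - y1) / (x2 - x1) = (5) / (15) mod 37 = 25
x3 = s^2 - x1 - x2 mod 37 = 25^2 - 7 - 22 = 4
y3 = s (x1 - x3) - y1 mod 37 = 25 * (7 - 4) - 18 = 20

P + Q = (4, 20)


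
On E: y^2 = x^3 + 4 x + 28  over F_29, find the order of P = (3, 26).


Compute successive multiples of P until we hit O:
  1P = (3, 26)
  2P = (7, 14)
  3P = (28, 20)
  4P = (22, 18)
  5P = (0, 17)
  6P = (6, 23)
  7P = (21, 21)
  8P = (10, 13)
  ... (continuing to 31P)
  31P = O

ord(P) = 31


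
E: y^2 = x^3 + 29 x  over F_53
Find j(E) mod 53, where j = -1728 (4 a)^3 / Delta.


Delta = -16(4 a^3 + 27 b^2) mod 53 = 7
-1728 * (4 a)^3 = -1728 * (4*29)^3 mod 53 = 12
j = 12 * 7^(-1) mod 53 = 32

j = 32 (mod 53)


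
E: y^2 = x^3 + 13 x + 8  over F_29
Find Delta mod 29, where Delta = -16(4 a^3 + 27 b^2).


4 a^3 + 27 b^2 = 4*13^3 + 27*8^2 = 8788 + 1728 = 10516
Delta = -16 * (10516) = -168256
Delta mod 29 = 2

Delta = 2 (mod 29)


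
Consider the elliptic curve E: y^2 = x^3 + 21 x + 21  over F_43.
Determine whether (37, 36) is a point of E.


Check whether y^2 = x^3 + 21 x + 21 (mod 43) for (x, y) = (37, 36).
LHS: y^2 = 36^2 mod 43 = 6
RHS: x^3 + 21 x + 21 = 37^3 + 21*37 + 21 mod 43 = 23
LHS != RHS

No, not on the curve


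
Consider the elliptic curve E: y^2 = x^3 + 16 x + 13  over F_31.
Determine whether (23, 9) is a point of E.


Check whether y^2 = x^3 + 16 x + 13 (mod 31) for (x, y) = (23, 9).
LHS: y^2 = 9^2 mod 31 = 19
RHS: x^3 + 16 x + 13 = 23^3 + 16*23 + 13 mod 31 = 24
LHS != RHS

No, not on the curve


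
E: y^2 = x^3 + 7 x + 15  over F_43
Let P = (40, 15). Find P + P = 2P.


Doubling: s = (3 x1^2 + a) / (2 y1)
s = (3*40^2 + 7) / (2*15) mod 43 = 4
x3 = s^2 - 2 x1 mod 43 = 4^2 - 2*40 = 22
y3 = s (x1 - x3) - y1 mod 43 = 4 * (40 - 22) - 15 = 14

2P = (22, 14)


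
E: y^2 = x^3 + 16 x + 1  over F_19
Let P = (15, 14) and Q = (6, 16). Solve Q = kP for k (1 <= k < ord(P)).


Enumerate multiples of P until we hit Q = (6, 16):
  1P = (15, 14)
  2P = (14, 10)
  3P = (6, 3)
  4P = (7, 0)
  5P = (6, 16)
Match found at i = 5.

k = 5


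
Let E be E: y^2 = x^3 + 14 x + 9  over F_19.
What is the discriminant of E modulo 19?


4 a^3 + 27 b^2 = 4*14^3 + 27*9^2 = 10976 + 2187 = 13163
Delta = -16 * (13163) = -210608
Delta mod 19 = 7

Delta = 7 (mod 19)


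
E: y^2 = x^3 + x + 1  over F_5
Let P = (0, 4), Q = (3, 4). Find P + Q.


P != Q, so use the chord formula.
s = (y2 - y1) / (x2 - x1) = (0) / (3) mod 5 = 0
x3 = s^2 - x1 - x2 mod 5 = 0^2 - 0 - 3 = 2
y3 = s (x1 - x3) - y1 mod 5 = 0 * (0 - 2) - 4 = 1

P + Q = (2, 1)


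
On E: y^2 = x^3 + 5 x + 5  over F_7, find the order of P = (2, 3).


Compute successive multiples of P until we hit O:
  1P = (2, 3)
  2P = (5, 6)
  3P = (1, 5)
  4P = (1, 2)
  5P = (5, 1)
  6P = (2, 4)
  7P = O

ord(P) = 7


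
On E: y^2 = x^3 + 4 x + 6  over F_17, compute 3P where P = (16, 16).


k = 3 = 11_2 (binary, LSB first: 11)
Double-and-add from P = (16, 16):
  bit 0 = 1: acc = O + (16, 16) = (16, 16)
  bit 1 = 1: acc = (16, 16) + (10, 14) = (10, 3)

3P = (10, 3)


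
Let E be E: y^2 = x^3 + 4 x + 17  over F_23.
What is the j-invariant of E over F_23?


Delta = -16(4 a^3 + 27 b^2) mod 23 = 17
-1728 * (4 a)^3 = -1728 * (4*4)^3 mod 23 = 17
j = 17 * 17^(-1) mod 23 = 1

j = 1 (mod 23)


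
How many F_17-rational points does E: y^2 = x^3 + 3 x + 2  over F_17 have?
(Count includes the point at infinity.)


For each x in F_17, count y with y^2 = x^3 + 3 x + 2 mod 17:
  x = 0: RHS = 2, y in [6, 11]  -> 2 point(s)
  x = 2: RHS = 16, y in [4, 13]  -> 2 point(s)
  x = 3: RHS = 4, y in [2, 15]  -> 2 point(s)
  x = 6: RHS = 15, y in [7, 10]  -> 2 point(s)
  x = 7: RHS = 9, y in [3, 14]  -> 2 point(s)
  x = 12: RHS = 15, y in [7, 10]  -> 2 point(s)
  x = 14: RHS = 0, y in [0]  -> 1 point(s)
  x = 16: RHS = 15, y in [7, 10]  -> 2 point(s)
Affine points: 15. Add the point at infinity: total = 16.

#E(F_17) = 16


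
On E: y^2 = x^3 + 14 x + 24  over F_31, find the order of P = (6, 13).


Compute successive multiples of P until we hit O:
  1P = (6, 13)
  2P = (8, 11)
  3P = (18, 30)
  4P = (23, 12)
  5P = (30, 3)
  6P = (4, 12)
  7P = (29, 22)
  8P = (21, 0)
  ... (continuing to 16P)
  16P = O

ord(P) = 16


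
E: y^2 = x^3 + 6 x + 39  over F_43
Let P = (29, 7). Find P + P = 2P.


Doubling: s = (3 x1^2 + a) / (2 y1)
s = (3*29^2 + 6) / (2*7) mod 43 = 24
x3 = s^2 - 2 x1 mod 43 = 24^2 - 2*29 = 2
y3 = s (x1 - x3) - y1 mod 43 = 24 * (29 - 2) - 7 = 39

2P = (2, 39)


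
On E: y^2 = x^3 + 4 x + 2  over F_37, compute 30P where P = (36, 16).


k = 30 = 11110_2 (binary, LSB first: 01111)
Double-and-add from P = (36, 16):
  bit 0 = 0: acc unchanged = O
  bit 1 = 1: acc = O + (1, 9) = (1, 9)
  bit 2 = 1: acc = (1, 9) + (9, 29) = (24, 26)
  bit 3 = 1: acc = (24, 26) + (8, 18) = (33, 25)
  bit 4 = 1: acc = (33, 25) + (31, 13) = (9, 8)

30P = (9, 8)


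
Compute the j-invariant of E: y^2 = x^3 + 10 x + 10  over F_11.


Delta = -16(4 a^3 + 27 b^2) mod 11 = 6
-1728 * (4 a)^3 = -1728 * (4*10)^3 mod 11 = 9
j = 9 * 6^(-1) mod 11 = 7

j = 7 (mod 11)


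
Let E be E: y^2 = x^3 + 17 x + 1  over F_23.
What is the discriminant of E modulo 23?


4 a^3 + 27 b^2 = 4*17^3 + 27*1^2 = 19652 + 27 = 19679
Delta = -16 * (19679) = -314864
Delta mod 23 = 6

Delta = 6 (mod 23)


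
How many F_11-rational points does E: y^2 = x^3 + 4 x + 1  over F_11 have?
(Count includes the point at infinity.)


For each x in F_11, count y with y^2 = x^3 + 4 x + 1 mod 11:
  x = 0: RHS = 1, y in [1, 10]  -> 2 point(s)
  x = 4: RHS = 4, y in [2, 9]  -> 2 point(s)
  x = 5: RHS = 3, y in [5, 6]  -> 2 point(s)
  x = 7: RHS = 9, y in [3, 8]  -> 2 point(s)
Affine points: 8. Add the point at infinity: total = 9.

#E(F_11) = 9


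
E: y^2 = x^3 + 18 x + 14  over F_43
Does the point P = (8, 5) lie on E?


Check whether y^2 = x^3 + 18 x + 14 (mod 43) for (x, y) = (8, 5).
LHS: y^2 = 5^2 mod 43 = 25
RHS: x^3 + 18 x + 14 = 8^3 + 18*8 + 14 mod 43 = 25
LHS = RHS

Yes, on the curve


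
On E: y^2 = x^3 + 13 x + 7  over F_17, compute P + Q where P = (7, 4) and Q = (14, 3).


P != Q, so use the chord formula.
s = (y2 - y1) / (x2 - x1) = (16) / (7) mod 17 = 12
x3 = s^2 - x1 - x2 mod 17 = 12^2 - 7 - 14 = 4
y3 = s (x1 - x3) - y1 mod 17 = 12 * (7 - 4) - 4 = 15

P + Q = (4, 15)


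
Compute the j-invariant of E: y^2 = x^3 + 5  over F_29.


Delta = -16(4 a^3 + 27 b^2) mod 29 = 17
-1728 * (4 a)^3 = -1728 * (4*0)^3 mod 29 = 0
j = 0 * 17^(-1) mod 29 = 0

j = 0 (mod 29)


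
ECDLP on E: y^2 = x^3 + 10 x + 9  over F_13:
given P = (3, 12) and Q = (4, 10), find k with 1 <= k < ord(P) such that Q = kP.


Enumerate multiples of P until we hit Q = (4, 10):
  1P = (3, 12)
  2P = (8, 9)
  3P = (6, 8)
  4P = (0, 10)
  5P = (9, 10)
  6P = (4, 10)
Match found at i = 6.

k = 6


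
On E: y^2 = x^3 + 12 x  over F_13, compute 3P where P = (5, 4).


k = 3 = 11_2 (binary, LSB first: 11)
Double-and-add from P = (5, 4):
  bit 0 = 1: acc = O + (5, 4) = (5, 4)
  bit 1 = 1: acc = (5, 4) + (0, 0) = (5, 9)

3P = (5, 9)


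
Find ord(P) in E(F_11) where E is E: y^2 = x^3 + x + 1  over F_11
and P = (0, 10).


Compute successive multiples of P until we hit O:
  1P = (0, 10)
  2P = (3, 8)
  3P = (6, 5)
  4P = (6, 6)
  5P = (3, 3)
  6P = (0, 1)
  7P = O

ord(P) = 7


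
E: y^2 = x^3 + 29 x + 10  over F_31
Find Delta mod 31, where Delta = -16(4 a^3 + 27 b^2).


4 a^3 + 27 b^2 = 4*29^3 + 27*10^2 = 97556 + 2700 = 100256
Delta = -16 * (100256) = -1604096
Delta mod 31 = 30

Delta = 30 (mod 31)


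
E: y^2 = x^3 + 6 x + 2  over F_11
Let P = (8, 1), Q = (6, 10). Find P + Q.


P != Q, so use the chord formula.
s = (y2 - y1) / (x2 - x1) = (9) / (9) mod 11 = 1
x3 = s^2 - x1 - x2 mod 11 = 1^2 - 8 - 6 = 9
y3 = s (x1 - x3) - y1 mod 11 = 1 * (8 - 9) - 1 = 9

P + Q = (9, 9)


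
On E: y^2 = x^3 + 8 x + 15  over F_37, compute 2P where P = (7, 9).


Doubling: s = (3 x1^2 + a) / (2 y1)
s = (3*7^2 + 8) / (2*9) mod 37 = 23
x3 = s^2 - 2 x1 mod 37 = 23^2 - 2*7 = 34
y3 = s (x1 - x3) - y1 mod 37 = 23 * (7 - 34) - 9 = 36

2P = (34, 36)


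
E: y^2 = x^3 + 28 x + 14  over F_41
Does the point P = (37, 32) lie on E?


Check whether y^2 = x^3 + 28 x + 14 (mod 41) for (x, y) = (37, 32).
LHS: y^2 = 32^2 mod 41 = 40
RHS: x^3 + 28 x + 14 = 37^3 + 28*37 + 14 mod 41 = 2
LHS != RHS

No, not on the curve


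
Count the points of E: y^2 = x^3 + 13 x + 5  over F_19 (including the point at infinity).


For each x in F_19, count y with y^2 = x^3 + 13 x + 5 mod 19:
  x = 0: RHS = 5, y in [9, 10]  -> 2 point(s)
  x = 1: RHS = 0, y in [0]  -> 1 point(s)
  x = 2: RHS = 1, y in [1, 18]  -> 2 point(s)
  x = 4: RHS = 7, y in [8, 11]  -> 2 point(s)
  x = 5: RHS = 5, y in [9, 10]  -> 2 point(s)
  x = 11: RHS = 16, y in [4, 15]  -> 2 point(s)
  x = 14: RHS = 5, y in [9, 10]  -> 2 point(s)
  x = 17: RHS = 9, y in [3, 16]  -> 2 point(s)
Affine points: 15. Add the point at infinity: total = 16.

#E(F_19) = 16


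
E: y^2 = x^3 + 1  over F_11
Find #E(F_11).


For each x in F_11, count y with y^2 = x^3 + 0 x + 1 mod 11:
  x = 0: RHS = 1, y in [1, 10]  -> 2 point(s)
  x = 2: RHS = 9, y in [3, 8]  -> 2 point(s)
  x = 5: RHS = 5, y in [4, 7]  -> 2 point(s)
  x = 7: RHS = 3, y in [5, 6]  -> 2 point(s)
  x = 9: RHS = 4, y in [2, 9]  -> 2 point(s)
  x = 10: RHS = 0, y in [0]  -> 1 point(s)
Affine points: 11. Add the point at infinity: total = 12.

#E(F_11) = 12


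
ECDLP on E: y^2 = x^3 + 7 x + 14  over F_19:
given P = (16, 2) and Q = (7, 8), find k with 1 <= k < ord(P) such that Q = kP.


Enumerate multiples of P until we hit Q = (7, 8):
  1P = (16, 2)
  2P = (7, 8)
Match found at i = 2.

k = 2


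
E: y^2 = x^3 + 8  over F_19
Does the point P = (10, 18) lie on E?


Check whether y^2 = x^3 + 0 x + 8 (mod 19) for (x, y) = (10, 18).
LHS: y^2 = 18^2 mod 19 = 1
RHS: x^3 + 0 x + 8 = 10^3 + 0*10 + 8 mod 19 = 1
LHS = RHS

Yes, on the curve


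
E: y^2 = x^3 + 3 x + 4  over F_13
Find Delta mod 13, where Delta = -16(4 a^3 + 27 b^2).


4 a^3 + 27 b^2 = 4*3^3 + 27*4^2 = 108 + 432 = 540
Delta = -16 * (540) = -8640
Delta mod 13 = 5

Delta = 5 (mod 13)


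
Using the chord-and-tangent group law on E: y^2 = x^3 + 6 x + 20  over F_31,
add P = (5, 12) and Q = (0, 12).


P != Q, so use the chord formula.
s = (y2 - y1) / (x2 - x1) = (0) / (26) mod 31 = 0
x3 = s^2 - x1 - x2 mod 31 = 0^2 - 5 - 0 = 26
y3 = s (x1 - x3) - y1 mod 31 = 0 * (5 - 26) - 12 = 19

P + Q = (26, 19)


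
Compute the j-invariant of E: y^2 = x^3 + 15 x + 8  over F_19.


Delta = -16(4 a^3 + 27 b^2) mod 19 = 8
-1728 * (4 a)^3 = -1728 * (4*15)^3 mod 19 = 8
j = 8 * 8^(-1) mod 19 = 1

j = 1 (mod 19)


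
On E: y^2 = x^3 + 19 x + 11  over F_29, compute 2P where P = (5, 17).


Doubling: s = (3 x1^2 + a) / (2 y1)
s = (3*5^2 + 19) / (2*17) mod 29 = 13
x3 = s^2 - 2 x1 mod 29 = 13^2 - 2*5 = 14
y3 = s (x1 - x3) - y1 mod 29 = 13 * (5 - 14) - 17 = 11

2P = (14, 11)


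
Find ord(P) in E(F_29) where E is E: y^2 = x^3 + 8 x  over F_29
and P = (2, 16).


Compute successive multiples of P until we hit O:
  1P = (2, 16)
  2P = (5, 22)
  3P = (26, 23)
  4P = (25, 22)
  5P = (3, 14)
  6P = (28, 7)
  7P = (8, 24)
  8P = (24, 3)
  ... (continuing to 34P)
  34P = O

ord(P) = 34


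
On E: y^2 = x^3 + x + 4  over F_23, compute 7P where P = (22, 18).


k = 7 = 111_2 (binary, LSB first: 111)
Double-and-add from P = (22, 18):
  bit 0 = 1: acc = O + (22, 18) = (22, 18)
  bit 1 = 1: acc = (22, 18) + (4, 7) = (0, 21)
  bit 2 = 1: acc = (0, 21) + (10, 18) = (17, 14)

7P = (17, 14)


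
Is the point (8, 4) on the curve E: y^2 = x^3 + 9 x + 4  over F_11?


Check whether y^2 = x^3 + 9 x + 4 (mod 11) for (x, y) = (8, 4).
LHS: y^2 = 4^2 mod 11 = 5
RHS: x^3 + 9 x + 4 = 8^3 + 9*8 + 4 mod 11 = 5
LHS = RHS

Yes, on the curve


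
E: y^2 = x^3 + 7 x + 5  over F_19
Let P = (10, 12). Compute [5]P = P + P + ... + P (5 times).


k = 5 = 101_2 (binary, LSB first: 101)
Double-and-add from P = (10, 12):
  bit 0 = 1: acc = O + (10, 12) = (10, 12)
  bit 1 = 0: acc unchanged = (10, 12)
  bit 2 = 1: acc = (10, 12) + (10, 12) = (10, 7)

5P = (10, 7)


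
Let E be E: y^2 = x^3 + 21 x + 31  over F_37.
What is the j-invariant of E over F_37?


Delta = -16(4 a^3 + 27 b^2) mod 37 = 24
-1728 * (4 a)^3 = -1728 * (4*21)^3 mod 37 = 11
j = 11 * 24^(-1) mod 37 = 2

j = 2 (mod 37)


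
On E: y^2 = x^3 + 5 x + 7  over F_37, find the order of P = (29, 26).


Compute successive multiples of P until we hit O:
  1P = (29, 26)
  2P = (27, 20)
  3P = (27, 17)
  4P = (29, 11)
  5P = O

ord(P) = 5


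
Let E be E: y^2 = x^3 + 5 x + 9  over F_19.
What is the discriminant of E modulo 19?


4 a^3 + 27 b^2 = 4*5^3 + 27*9^2 = 500 + 2187 = 2687
Delta = -16 * (2687) = -42992
Delta mod 19 = 5

Delta = 5 (mod 19)


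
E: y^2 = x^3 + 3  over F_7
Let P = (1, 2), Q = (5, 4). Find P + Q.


P != Q, so use the chord formula.
s = (y2 - y1) / (x2 - x1) = (2) / (4) mod 7 = 4
x3 = s^2 - x1 - x2 mod 7 = 4^2 - 1 - 5 = 3
y3 = s (x1 - x3) - y1 mod 7 = 4 * (1 - 3) - 2 = 4

P + Q = (3, 4)


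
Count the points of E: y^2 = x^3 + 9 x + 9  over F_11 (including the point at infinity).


For each x in F_11, count y with y^2 = x^3 + 9 x + 9 mod 11:
  x = 0: RHS = 9, y in [3, 8]  -> 2 point(s)
  x = 5: RHS = 3, y in [5, 6]  -> 2 point(s)
  x = 6: RHS = 4, y in [2, 9]  -> 2 point(s)
  x = 9: RHS = 5, y in [4, 7]  -> 2 point(s)
Affine points: 8. Add the point at infinity: total = 9.

#E(F_11) = 9


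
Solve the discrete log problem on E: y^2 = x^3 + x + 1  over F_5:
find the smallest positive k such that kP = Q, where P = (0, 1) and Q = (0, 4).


Enumerate multiples of P until we hit Q = (0, 4):
  1P = (0, 1)
  2P = (4, 2)
  3P = (2, 1)
  4P = (3, 4)
  5P = (3, 1)
  6P = (2, 4)
  7P = (4, 3)
  8P = (0, 4)
Match found at i = 8.

k = 8


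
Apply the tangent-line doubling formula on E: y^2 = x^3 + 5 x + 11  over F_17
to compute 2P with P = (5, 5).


Doubling: s = (3 x1^2 + a) / (2 y1)
s = (3*5^2 + 5) / (2*5) mod 17 = 8
x3 = s^2 - 2 x1 mod 17 = 8^2 - 2*5 = 3
y3 = s (x1 - x3) - y1 mod 17 = 8 * (5 - 3) - 5 = 11

2P = (3, 11)


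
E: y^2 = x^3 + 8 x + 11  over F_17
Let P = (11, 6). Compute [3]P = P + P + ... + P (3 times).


k = 3 = 11_2 (binary, LSB first: 11)
Double-and-add from P = (11, 6):
  bit 0 = 1: acc = O + (11, 6) = (11, 6)
  bit 1 = 1: acc = (11, 6) + (11, 11) = O

3P = O


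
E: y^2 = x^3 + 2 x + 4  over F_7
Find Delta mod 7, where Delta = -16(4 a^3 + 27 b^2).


4 a^3 + 27 b^2 = 4*2^3 + 27*4^2 = 32 + 432 = 464
Delta = -16 * (464) = -7424
Delta mod 7 = 3

Delta = 3 (mod 7)


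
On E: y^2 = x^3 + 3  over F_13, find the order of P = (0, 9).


Compute successive multiples of P until we hit O:
  1P = (0, 9)
  2P = (0, 4)
  3P = O

ord(P) = 3


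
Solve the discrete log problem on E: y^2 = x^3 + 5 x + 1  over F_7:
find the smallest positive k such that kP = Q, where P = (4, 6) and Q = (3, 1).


Enumerate multiples of P until we hit Q = (3, 1):
  1P = (4, 6)
  2P = (3, 6)
  3P = (0, 1)
  4P = (5, 5)
  5P = (6, 3)
  6P = (1, 0)
  7P = (6, 4)
  8P = (5, 2)
  9P = (0, 6)
  10P = (3, 1)
Match found at i = 10.

k = 10


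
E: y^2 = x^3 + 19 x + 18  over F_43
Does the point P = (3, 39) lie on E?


Check whether y^2 = x^3 + 19 x + 18 (mod 43) for (x, y) = (3, 39).
LHS: y^2 = 39^2 mod 43 = 16
RHS: x^3 + 19 x + 18 = 3^3 + 19*3 + 18 mod 43 = 16
LHS = RHS

Yes, on the curve


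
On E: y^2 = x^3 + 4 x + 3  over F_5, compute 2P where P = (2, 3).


Doubling: s = (3 x1^2 + a) / (2 y1)
s = (3*2^2 + 4) / (2*3) mod 5 = 1
x3 = s^2 - 2 x1 mod 5 = 1^2 - 2*2 = 2
y3 = s (x1 - x3) - y1 mod 5 = 1 * (2 - 2) - 3 = 2

2P = (2, 2)


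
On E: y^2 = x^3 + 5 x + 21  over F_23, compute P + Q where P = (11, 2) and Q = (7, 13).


P != Q, so use the chord formula.
s = (y2 - y1) / (x2 - x1) = (11) / (19) mod 23 = 3
x3 = s^2 - x1 - x2 mod 23 = 3^2 - 11 - 7 = 14
y3 = s (x1 - x3) - y1 mod 23 = 3 * (11 - 14) - 2 = 12

P + Q = (14, 12)


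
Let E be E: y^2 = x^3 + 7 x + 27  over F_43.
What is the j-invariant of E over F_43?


Delta = -16(4 a^3 + 27 b^2) mod 43 = 25
-1728 * (4 a)^3 = -1728 * (4*7)^3 mod 43 = 39
j = 39 * 25^(-1) mod 43 = 5

j = 5 (mod 43)


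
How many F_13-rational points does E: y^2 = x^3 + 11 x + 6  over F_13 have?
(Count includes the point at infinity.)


For each x in F_13, count y with y^2 = x^3 + 11 x + 6 mod 13:
  x = 2: RHS = 10, y in [6, 7]  -> 2 point(s)
  x = 3: RHS = 1, y in [1, 12]  -> 2 point(s)
  x = 4: RHS = 10, y in [6, 7]  -> 2 point(s)
  x = 5: RHS = 4, y in [2, 11]  -> 2 point(s)
  x = 7: RHS = 10, y in [6, 7]  -> 2 point(s)
Affine points: 10. Add the point at infinity: total = 11.

#E(F_13) = 11


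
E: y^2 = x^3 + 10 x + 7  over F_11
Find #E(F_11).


For each x in F_11, count y with y^2 = x^3 + 10 x + 7 mod 11:
  x = 3: RHS = 9, y in [3, 8]  -> 2 point(s)
  x = 4: RHS = 1, y in [1, 10]  -> 2 point(s)
  x = 8: RHS = 5, y in [4, 7]  -> 2 point(s)
  x = 9: RHS = 1, y in [1, 10]  -> 2 point(s)
Affine points: 8. Add the point at infinity: total = 9.

#E(F_11) = 9


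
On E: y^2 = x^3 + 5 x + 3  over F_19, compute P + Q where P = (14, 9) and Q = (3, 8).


P != Q, so use the chord formula.
s = (y2 - y1) / (x2 - x1) = (18) / (8) mod 19 = 7
x3 = s^2 - x1 - x2 mod 19 = 7^2 - 14 - 3 = 13
y3 = s (x1 - x3) - y1 mod 19 = 7 * (14 - 13) - 9 = 17

P + Q = (13, 17)


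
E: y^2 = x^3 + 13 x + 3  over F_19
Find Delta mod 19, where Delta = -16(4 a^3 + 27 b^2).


4 a^3 + 27 b^2 = 4*13^3 + 27*3^2 = 8788 + 243 = 9031
Delta = -16 * (9031) = -144496
Delta mod 19 = 18

Delta = 18 (mod 19)


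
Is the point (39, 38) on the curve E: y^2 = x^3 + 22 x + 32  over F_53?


Check whether y^2 = x^3 + 22 x + 32 (mod 53) for (x, y) = (39, 38).
LHS: y^2 = 38^2 mod 53 = 13
RHS: x^3 + 22 x + 32 = 39^3 + 22*39 + 32 mod 53 = 1
LHS != RHS

No, not on the curve


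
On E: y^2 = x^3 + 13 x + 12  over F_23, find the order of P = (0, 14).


Compute successive multiples of P until we hit O:
  1P = (0, 14)
  2P = (4, 17)
  3P = (21, 22)
  4P = (18, 12)
  5P = (7, 20)
  6P = (5, 8)
  7P = (13, 20)
  8P = (3, 20)
  ... (continuing to 20P)
  20P = O

ord(P) = 20


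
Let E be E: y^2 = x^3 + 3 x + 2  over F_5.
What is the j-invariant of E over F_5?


Delta = -16(4 a^3 + 27 b^2) mod 5 = 4
-1728 * (4 a)^3 = -1728 * (4*3)^3 mod 5 = 1
j = 1 * 4^(-1) mod 5 = 4

j = 4 (mod 5)


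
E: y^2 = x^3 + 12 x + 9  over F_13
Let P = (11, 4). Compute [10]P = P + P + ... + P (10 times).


k = 10 = 1010_2 (binary, LSB first: 0101)
Double-and-add from P = (11, 4):
  bit 0 = 0: acc unchanged = O
  bit 1 = 1: acc = O + (0, 3) = (0, 3)
  bit 2 = 0: acc unchanged = (0, 3)
  bit 3 = 1: acc = (0, 3) + (9, 1) = (1, 3)

10P = (1, 3)


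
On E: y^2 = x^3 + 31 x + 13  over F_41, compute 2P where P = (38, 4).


Doubling: s = (3 x1^2 + a) / (2 y1)
s = (3*38^2 + 31) / (2*4) mod 41 = 38
x3 = s^2 - 2 x1 mod 41 = 38^2 - 2*38 = 15
y3 = s (x1 - x3) - y1 mod 41 = 38 * (38 - 15) - 4 = 9

2P = (15, 9)


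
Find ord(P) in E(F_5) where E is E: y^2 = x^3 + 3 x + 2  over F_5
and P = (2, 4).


Compute successive multiples of P until we hit O:
  1P = (2, 4)
  2P = (1, 1)
  3P = (1, 4)
  4P = (2, 1)
  5P = O

ord(P) = 5


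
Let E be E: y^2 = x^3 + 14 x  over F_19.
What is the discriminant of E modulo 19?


4 a^3 + 27 b^2 = 4*14^3 + 27*0^2 = 10976 + 0 = 10976
Delta = -16 * (10976) = -175616
Delta mod 19 = 1

Delta = 1 (mod 19)


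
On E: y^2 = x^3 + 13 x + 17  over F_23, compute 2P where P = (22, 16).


k = 2 = 10_2 (binary, LSB first: 01)
Double-and-add from P = (22, 16):
  bit 0 = 0: acc unchanged = O
  bit 1 = 1: acc = O + (8, 14) = (8, 14)

2P = (8, 14)


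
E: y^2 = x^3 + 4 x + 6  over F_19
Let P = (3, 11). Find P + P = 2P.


Doubling: s = (3 x1^2 + a) / (2 y1)
s = (3*3^2 + 4) / (2*11) mod 19 = 4
x3 = s^2 - 2 x1 mod 19 = 4^2 - 2*3 = 10
y3 = s (x1 - x3) - y1 mod 19 = 4 * (3 - 10) - 11 = 18

2P = (10, 18)


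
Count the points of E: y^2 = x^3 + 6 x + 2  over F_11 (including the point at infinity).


For each x in F_11, count y with y^2 = x^3 + 6 x + 2 mod 11:
  x = 1: RHS = 9, y in [3, 8]  -> 2 point(s)
  x = 2: RHS = 0, y in [0]  -> 1 point(s)
  x = 3: RHS = 3, y in [5, 6]  -> 2 point(s)
  x = 5: RHS = 3, y in [5, 6]  -> 2 point(s)
  x = 6: RHS = 1, y in [1, 10]  -> 2 point(s)
  x = 8: RHS = 1, y in [1, 10]  -> 2 point(s)
  x = 9: RHS = 4, y in [2, 9]  -> 2 point(s)
Affine points: 13. Add the point at infinity: total = 14.

#E(F_11) = 14


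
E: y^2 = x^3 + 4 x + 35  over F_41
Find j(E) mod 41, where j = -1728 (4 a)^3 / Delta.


Delta = -16(4 a^3 + 27 b^2) mod 41 = 32
-1728 * (4 a)^3 = -1728 * (4*4)^3 mod 41 = 24
j = 24 * 32^(-1) mod 41 = 11

j = 11 (mod 41)


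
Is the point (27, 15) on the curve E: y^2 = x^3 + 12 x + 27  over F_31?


Check whether y^2 = x^3 + 12 x + 27 (mod 31) for (x, y) = (27, 15).
LHS: y^2 = 15^2 mod 31 = 8
RHS: x^3 + 12 x + 27 = 27^3 + 12*27 + 27 mod 31 = 8
LHS = RHS

Yes, on the curve


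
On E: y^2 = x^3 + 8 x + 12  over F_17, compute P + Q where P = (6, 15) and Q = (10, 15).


P != Q, so use the chord formula.
s = (y2 - y1) / (x2 - x1) = (0) / (4) mod 17 = 0
x3 = s^2 - x1 - x2 mod 17 = 0^2 - 6 - 10 = 1
y3 = s (x1 - x3) - y1 mod 17 = 0 * (6 - 1) - 15 = 2

P + Q = (1, 2)


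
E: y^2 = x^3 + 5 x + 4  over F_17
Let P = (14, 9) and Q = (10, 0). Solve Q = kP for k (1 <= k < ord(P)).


Enumerate multiples of P until we hit Q = (10, 0):
  1P = (14, 9)
  2P = (10, 0)
Match found at i = 2.

k = 2


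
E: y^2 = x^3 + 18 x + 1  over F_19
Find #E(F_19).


For each x in F_19, count y with y^2 = x^3 + 18 x + 1 mod 19:
  x = 0: RHS = 1, y in [1, 18]  -> 2 point(s)
  x = 1: RHS = 1, y in [1, 18]  -> 2 point(s)
  x = 2: RHS = 7, y in [8, 11]  -> 2 point(s)
  x = 3: RHS = 6, y in [5, 14]  -> 2 point(s)
  x = 4: RHS = 4, y in [2, 17]  -> 2 point(s)
  x = 5: RHS = 7, y in [8, 11]  -> 2 point(s)
  x = 8: RHS = 11, y in [7, 12]  -> 2 point(s)
  x = 12: RHS = 7, y in [8, 11]  -> 2 point(s)
  x = 13: RHS = 0, y in [0]  -> 1 point(s)
  x = 15: RHS = 17, y in [6, 13]  -> 2 point(s)
  x = 18: RHS = 1, y in [1, 18]  -> 2 point(s)
Affine points: 21. Add the point at infinity: total = 22.

#E(F_19) = 22


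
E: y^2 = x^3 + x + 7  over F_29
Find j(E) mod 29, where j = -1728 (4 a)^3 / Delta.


Delta = -16(4 a^3 + 27 b^2) mod 29 = 25
-1728 * (4 a)^3 = -1728 * (4*1)^3 mod 29 = 14
j = 14 * 25^(-1) mod 29 = 11

j = 11 (mod 29)


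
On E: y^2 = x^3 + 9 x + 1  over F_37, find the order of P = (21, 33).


Compute successive multiples of P until we hit O:
  1P = (21, 33)
  2P = (32, 4)
  3P = (20, 35)
  4P = (0, 36)
  5P = (13, 24)
  6P = (6, 7)
  7P = (1, 14)
  8P = (11, 32)
  ... (continuing to 46P)
  46P = O

ord(P) = 46


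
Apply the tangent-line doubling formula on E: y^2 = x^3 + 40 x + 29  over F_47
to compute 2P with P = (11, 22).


Doubling: s = (3 x1^2 + a) / (2 y1)
s = (3*11^2 + 40) / (2*22) mod 47 = 38
x3 = s^2 - 2 x1 mod 47 = 38^2 - 2*11 = 12
y3 = s (x1 - x3) - y1 mod 47 = 38 * (11 - 12) - 22 = 34

2P = (12, 34)


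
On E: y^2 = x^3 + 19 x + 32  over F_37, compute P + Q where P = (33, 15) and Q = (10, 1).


P != Q, so use the chord formula.
s = (y2 - y1) / (x2 - x1) = (23) / (14) mod 37 = 36
x3 = s^2 - x1 - x2 mod 37 = 36^2 - 33 - 10 = 32
y3 = s (x1 - x3) - y1 mod 37 = 36 * (33 - 32) - 15 = 21

P + Q = (32, 21)


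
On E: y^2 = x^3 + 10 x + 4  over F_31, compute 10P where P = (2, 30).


k = 10 = 1010_2 (binary, LSB first: 0101)
Double-and-add from P = (2, 30):
  bit 0 = 0: acc unchanged = O
  bit 1 = 1: acc = O + (24, 26) = (24, 26)
  bit 2 = 0: acc unchanged = (24, 26)
  bit 3 = 1: acc = (24, 26) + (25, 21) = (7, 13)

10P = (7, 13)


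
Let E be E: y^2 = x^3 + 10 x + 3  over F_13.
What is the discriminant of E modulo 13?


4 a^3 + 27 b^2 = 4*10^3 + 27*3^2 = 4000 + 243 = 4243
Delta = -16 * (4243) = -67888
Delta mod 13 = 11

Delta = 11 (mod 13)


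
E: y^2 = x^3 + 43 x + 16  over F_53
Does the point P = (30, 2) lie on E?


Check whether y^2 = x^3 + 43 x + 16 (mod 53) for (x, y) = (30, 2).
LHS: y^2 = 2^2 mod 53 = 4
RHS: x^3 + 43 x + 16 = 30^3 + 43*30 + 16 mod 53 = 4
LHS = RHS

Yes, on the curve


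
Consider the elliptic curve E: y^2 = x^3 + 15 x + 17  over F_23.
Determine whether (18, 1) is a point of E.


Check whether y^2 = x^3 + 15 x + 17 (mod 23) for (x, y) = (18, 1).
LHS: y^2 = 1^2 mod 23 = 1
RHS: x^3 + 15 x + 17 = 18^3 + 15*18 + 17 mod 23 = 1
LHS = RHS

Yes, on the curve


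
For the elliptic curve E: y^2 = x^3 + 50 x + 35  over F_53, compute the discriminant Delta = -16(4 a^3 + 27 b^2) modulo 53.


4 a^3 + 27 b^2 = 4*50^3 + 27*35^2 = 500000 + 33075 = 533075
Delta = -16 * (533075) = -8529200
Delta mod 53 = 37

Delta = 37 (mod 53)


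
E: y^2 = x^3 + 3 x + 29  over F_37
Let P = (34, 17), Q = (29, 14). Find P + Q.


P != Q, so use the chord formula.
s = (y2 - y1) / (x2 - x1) = (34) / (32) mod 37 = 8
x3 = s^2 - x1 - x2 mod 37 = 8^2 - 34 - 29 = 1
y3 = s (x1 - x3) - y1 mod 37 = 8 * (34 - 1) - 17 = 25

P + Q = (1, 25)


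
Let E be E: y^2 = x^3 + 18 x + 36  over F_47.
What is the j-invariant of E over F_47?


Delta = -16(4 a^3 + 27 b^2) mod 47 = 18
-1728 * (4 a)^3 = -1728 * (4*18)^3 mod 47 = 43
j = 43 * 18^(-1) mod 47 = 5

j = 5 (mod 47)


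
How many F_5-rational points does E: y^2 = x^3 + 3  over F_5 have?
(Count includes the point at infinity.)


For each x in F_5, count y with y^2 = x^3 + 0 x + 3 mod 5:
  x = 1: RHS = 4, y in [2, 3]  -> 2 point(s)
  x = 2: RHS = 1, y in [1, 4]  -> 2 point(s)
  x = 3: RHS = 0, y in [0]  -> 1 point(s)
Affine points: 5. Add the point at infinity: total = 6.

#E(F_5) = 6


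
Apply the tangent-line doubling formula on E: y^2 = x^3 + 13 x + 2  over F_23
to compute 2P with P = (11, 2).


Doubling: s = (3 x1^2 + a) / (2 y1)
s = (3*11^2 + 13) / (2*2) mod 23 = 2
x3 = s^2 - 2 x1 mod 23 = 2^2 - 2*11 = 5
y3 = s (x1 - x3) - y1 mod 23 = 2 * (11 - 5) - 2 = 10

2P = (5, 10)


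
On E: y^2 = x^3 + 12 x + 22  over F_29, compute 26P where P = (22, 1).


k = 26 = 11010_2 (binary, LSB first: 01011)
Double-and-add from P = (22, 1):
  bit 0 = 0: acc unchanged = O
  bit 1 = 1: acc = O + (5, 2) = (5, 2)
  bit 2 = 0: acc unchanged = (5, 2)
  bit 3 = 1: acc = (5, 2) + (14, 18) = (6, 22)
  bit 4 = 1: acc = (6, 22) + (21, 20) = (18, 26)

26P = (18, 26)


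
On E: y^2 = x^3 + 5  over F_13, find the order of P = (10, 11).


Compute successive multiples of P until we hit O:
  1P = (10, 11)
  2P = (2, 0)
  3P = (10, 2)
  4P = O

ord(P) = 4


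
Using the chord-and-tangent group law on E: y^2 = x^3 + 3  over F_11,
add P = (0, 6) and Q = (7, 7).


P != Q, so use the chord formula.
s = (y2 - y1) / (x2 - x1) = (1) / (7) mod 11 = 8
x3 = s^2 - x1 - x2 mod 11 = 8^2 - 0 - 7 = 2
y3 = s (x1 - x3) - y1 mod 11 = 8 * (0 - 2) - 6 = 0

P + Q = (2, 0)


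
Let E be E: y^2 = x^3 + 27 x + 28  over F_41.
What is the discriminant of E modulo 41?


4 a^3 + 27 b^2 = 4*27^3 + 27*28^2 = 78732 + 21168 = 99900
Delta = -16 * (99900) = -1598400
Delta mod 41 = 26

Delta = 26 (mod 41)


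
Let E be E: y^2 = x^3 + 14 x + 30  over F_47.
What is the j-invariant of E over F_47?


Delta = -16(4 a^3 + 27 b^2) mod 47 = 7
-1728 * (4 a)^3 = -1728 * (4*14)^3 mod 47 = 29
j = 29 * 7^(-1) mod 47 = 31

j = 31 (mod 47)


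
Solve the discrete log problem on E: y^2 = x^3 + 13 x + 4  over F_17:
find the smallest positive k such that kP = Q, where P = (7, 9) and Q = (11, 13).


Enumerate multiples of P until we hit Q = (11, 13):
  1P = (7, 9)
  2P = (1, 16)
  3P = (8, 12)
  4P = (11, 13)
Match found at i = 4.

k = 4


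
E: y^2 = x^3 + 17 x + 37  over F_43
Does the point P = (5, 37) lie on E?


Check whether y^2 = x^3 + 17 x + 37 (mod 43) for (x, y) = (5, 37).
LHS: y^2 = 37^2 mod 43 = 36
RHS: x^3 + 17 x + 37 = 5^3 + 17*5 + 37 mod 43 = 32
LHS != RHS

No, not on the curve


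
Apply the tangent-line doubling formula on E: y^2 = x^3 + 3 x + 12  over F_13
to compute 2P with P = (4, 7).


Doubling: s = (3 x1^2 + a) / (2 y1)
s = (3*4^2 + 3) / (2*7) mod 13 = 12
x3 = s^2 - 2 x1 mod 13 = 12^2 - 2*4 = 6
y3 = s (x1 - x3) - y1 mod 13 = 12 * (4 - 6) - 7 = 8

2P = (6, 8)


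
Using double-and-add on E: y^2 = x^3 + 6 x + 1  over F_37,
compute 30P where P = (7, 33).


k = 30 = 11110_2 (binary, LSB first: 01111)
Double-and-add from P = (7, 33):
  bit 0 = 0: acc unchanged = O
  bit 1 = 1: acc = O + (2, 24) = (2, 24)
  bit 2 = 1: acc = (2, 24) + (21, 29) = (3, 3)
  bit 3 = 1: acc = (3, 3) + (29, 25) = (9, 9)
  bit 4 = 1: acc = (9, 9) + (17, 24) = (7, 4)

30P = (7, 4)


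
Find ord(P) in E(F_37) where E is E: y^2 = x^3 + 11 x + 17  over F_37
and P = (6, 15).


Compute successive multiples of P until we hit O:
  1P = (6, 15)
  2P = (18, 4)
  3P = (29, 3)
  4P = (5, 7)
  5P = (16, 16)
  6P = (25, 9)
  7P = (2, 11)
  8P = (30, 35)
  ... (continuing to 34P)
  34P = O

ord(P) = 34


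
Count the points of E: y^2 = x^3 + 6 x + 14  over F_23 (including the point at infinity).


For each x in F_23, count y with y^2 = x^3 + 6 x + 14 mod 23:
  x = 3: RHS = 13, y in [6, 17]  -> 2 point(s)
  x = 5: RHS = 8, y in [10, 13]  -> 2 point(s)
  x = 6: RHS = 13, y in [6, 17]  -> 2 point(s)
  x = 7: RHS = 8, y in [10, 13]  -> 2 point(s)
  x = 10: RHS = 16, y in [4, 19]  -> 2 point(s)
  x = 11: RHS = 8, y in [10, 13]  -> 2 point(s)
  x = 13: RHS = 12, y in [9, 14]  -> 2 point(s)
  x = 14: RHS = 13, y in [6, 17]  -> 2 point(s)
  x = 15: RHS = 6, y in [11, 12]  -> 2 point(s)
  x = 19: RHS = 18, y in [8, 15]  -> 2 point(s)
Affine points: 20. Add the point at infinity: total = 21.

#E(F_23) = 21


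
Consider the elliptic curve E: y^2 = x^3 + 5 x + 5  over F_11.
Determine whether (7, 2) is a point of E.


Check whether y^2 = x^3 + 5 x + 5 (mod 11) for (x, y) = (7, 2).
LHS: y^2 = 2^2 mod 11 = 4
RHS: x^3 + 5 x + 5 = 7^3 + 5*7 + 5 mod 11 = 9
LHS != RHS

No, not on the curve


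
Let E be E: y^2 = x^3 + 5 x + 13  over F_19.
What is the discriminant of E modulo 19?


4 a^3 + 27 b^2 = 4*5^3 + 27*13^2 = 500 + 4563 = 5063
Delta = -16 * (5063) = -81008
Delta mod 19 = 8

Delta = 8 (mod 19)


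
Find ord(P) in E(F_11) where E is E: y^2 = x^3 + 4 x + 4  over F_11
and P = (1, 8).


Compute successive multiples of P until we hit O:
  1P = (1, 8)
  2P = (7, 10)
  3P = (8, 8)
  4P = (2, 3)
  5P = (0, 9)
  6P = (0, 2)
  7P = (2, 8)
  8P = (8, 3)
  ... (continuing to 11P)
  11P = O

ord(P) = 11


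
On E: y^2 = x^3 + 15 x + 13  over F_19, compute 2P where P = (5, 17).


Doubling: s = (3 x1^2 + a) / (2 y1)
s = (3*5^2 + 15) / (2*17) mod 19 = 6
x3 = s^2 - 2 x1 mod 19 = 6^2 - 2*5 = 7
y3 = s (x1 - x3) - y1 mod 19 = 6 * (5 - 7) - 17 = 9

2P = (7, 9)


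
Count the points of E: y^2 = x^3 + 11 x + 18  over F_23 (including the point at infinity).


For each x in F_23, count y with y^2 = x^3 + 11 x + 18 mod 23:
  x = 0: RHS = 18, y in [8, 15]  -> 2 point(s)
  x = 2: RHS = 2, y in [5, 18]  -> 2 point(s)
  x = 3: RHS = 9, y in [3, 20]  -> 2 point(s)
  x = 6: RHS = 1, y in [1, 22]  -> 2 point(s)
  x = 7: RHS = 1, y in [1, 22]  -> 2 point(s)
  x = 9: RHS = 18, y in [8, 15]  -> 2 point(s)
  x = 10: RHS = 1, y in [1, 22]  -> 2 point(s)
  x = 13: RHS = 12, y in [9, 14]  -> 2 point(s)
  x = 14: RHS = 18, y in [8, 15]  -> 2 point(s)
  x = 15: RHS = 16, y in [4, 19]  -> 2 point(s)
  x = 16: RHS = 12, y in [9, 14]  -> 2 point(s)
  x = 17: RHS = 12, y in [9, 14]  -> 2 point(s)
  x = 19: RHS = 2, y in [5, 18]  -> 2 point(s)
  x = 20: RHS = 4, y in [2, 21]  -> 2 point(s)
  x = 22: RHS = 6, y in [11, 12]  -> 2 point(s)
Affine points: 30. Add the point at infinity: total = 31.

#E(F_23) = 31


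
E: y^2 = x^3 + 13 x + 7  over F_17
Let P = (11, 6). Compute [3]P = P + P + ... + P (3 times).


k = 3 = 11_2 (binary, LSB first: 11)
Double-and-add from P = (11, 6):
  bit 0 = 1: acc = O + (11, 6) = (11, 6)
  bit 1 = 1: acc = (11, 6) + (4, 15) = (4, 2)

3P = (4, 2)


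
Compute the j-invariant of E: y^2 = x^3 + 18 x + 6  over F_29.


Delta = -16(4 a^3 + 27 b^2) mod 29 = 3
-1728 * (4 a)^3 = -1728 * (4*18)^3 mod 29 = 13
j = 13 * 3^(-1) mod 29 = 14

j = 14 (mod 29)


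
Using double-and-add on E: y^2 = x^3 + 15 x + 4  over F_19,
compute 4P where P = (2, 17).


k = 4 = 100_2 (binary, LSB first: 001)
Double-and-add from P = (2, 17):
  bit 0 = 0: acc unchanged = O
  bit 1 = 0: acc unchanged = O
  bit 2 = 1: acc = O + (1, 1) = (1, 1)

4P = (1, 1)


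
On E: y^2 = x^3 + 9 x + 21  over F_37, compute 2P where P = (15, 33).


Doubling: s = (3 x1^2 + a) / (2 y1)
s = (3*15^2 + 9) / (2*33) mod 37 = 7
x3 = s^2 - 2 x1 mod 37 = 7^2 - 2*15 = 19
y3 = s (x1 - x3) - y1 mod 37 = 7 * (15 - 19) - 33 = 13

2P = (19, 13)


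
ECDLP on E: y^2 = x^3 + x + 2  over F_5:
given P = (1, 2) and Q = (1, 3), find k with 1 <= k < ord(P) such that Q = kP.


Enumerate multiples of P until we hit Q = (1, 3):
  1P = (1, 2)
  2P = (4, 0)
  3P = (1, 3)
Match found at i = 3.

k = 3


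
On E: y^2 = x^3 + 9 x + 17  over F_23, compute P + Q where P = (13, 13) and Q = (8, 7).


P != Q, so use the chord formula.
s = (y2 - y1) / (x2 - x1) = (17) / (18) mod 23 = 15
x3 = s^2 - x1 - x2 mod 23 = 15^2 - 13 - 8 = 20
y3 = s (x1 - x3) - y1 mod 23 = 15 * (13 - 20) - 13 = 20

P + Q = (20, 20)


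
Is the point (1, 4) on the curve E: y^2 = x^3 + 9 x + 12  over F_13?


Check whether y^2 = x^3 + 9 x + 12 (mod 13) for (x, y) = (1, 4).
LHS: y^2 = 4^2 mod 13 = 3
RHS: x^3 + 9 x + 12 = 1^3 + 9*1 + 12 mod 13 = 9
LHS != RHS

No, not on the curve


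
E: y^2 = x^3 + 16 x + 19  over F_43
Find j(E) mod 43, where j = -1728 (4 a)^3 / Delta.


Delta = -16(4 a^3 + 27 b^2) mod 43 = 36
-1728 * (4 a)^3 = -1728 * (4*16)^3 mod 43 = 1
j = 1 * 36^(-1) mod 43 = 6

j = 6 (mod 43)


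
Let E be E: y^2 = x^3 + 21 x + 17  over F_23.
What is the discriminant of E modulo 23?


4 a^3 + 27 b^2 = 4*21^3 + 27*17^2 = 37044 + 7803 = 44847
Delta = -16 * (44847) = -717552
Delta mod 23 = 2

Delta = 2 (mod 23)


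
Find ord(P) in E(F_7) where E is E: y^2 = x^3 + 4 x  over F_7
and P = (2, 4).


Compute successive multiples of P until we hit O:
  1P = (2, 4)
  2P = (0, 0)
  3P = (2, 3)
  4P = O

ord(P) = 4


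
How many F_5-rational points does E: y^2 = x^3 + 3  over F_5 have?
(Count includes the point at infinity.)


For each x in F_5, count y with y^2 = x^3 + 0 x + 3 mod 5:
  x = 1: RHS = 4, y in [2, 3]  -> 2 point(s)
  x = 2: RHS = 1, y in [1, 4]  -> 2 point(s)
  x = 3: RHS = 0, y in [0]  -> 1 point(s)
Affine points: 5. Add the point at infinity: total = 6.

#E(F_5) = 6


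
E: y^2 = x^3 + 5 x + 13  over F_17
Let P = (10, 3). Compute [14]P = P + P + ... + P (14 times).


k = 14 = 1110_2 (binary, LSB first: 0111)
Double-and-add from P = (10, 3):
  bit 0 = 0: acc unchanged = O
  bit 1 = 1: acc = O + (6, 2) = (6, 2)
  bit 2 = 1: acc = (6, 2) + (3, 2) = (8, 15)
  bit 3 = 1: acc = (8, 15) + (7, 0) = (6, 15)

14P = (6, 15)


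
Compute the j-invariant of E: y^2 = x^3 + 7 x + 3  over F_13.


Delta = -16(4 a^3 + 27 b^2) mod 13 = 4
-1728 * (4 a)^3 = -1728 * (4*7)^3 mod 13 = 8
j = 8 * 4^(-1) mod 13 = 2

j = 2 (mod 13)


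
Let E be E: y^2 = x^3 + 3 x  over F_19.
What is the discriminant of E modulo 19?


4 a^3 + 27 b^2 = 4*3^3 + 27*0^2 = 108 + 0 = 108
Delta = -16 * (108) = -1728
Delta mod 19 = 1

Delta = 1 (mod 19)


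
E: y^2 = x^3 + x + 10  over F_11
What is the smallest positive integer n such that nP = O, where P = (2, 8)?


Compute successive multiples of P until we hit O:
  1P = (2, 8)
  2P = (1, 10)
  3P = (1, 1)
  4P = (2, 3)
  5P = O

ord(P) = 5


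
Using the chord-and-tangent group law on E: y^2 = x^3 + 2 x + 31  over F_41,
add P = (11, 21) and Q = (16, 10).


P != Q, so use the chord formula.
s = (y2 - y1) / (x2 - x1) = (30) / (5) mod 41 = 6
x3 = s^2 - x1 - x2 mod 41 = 6^2 - 11 - 16 = 9
y3 = s (x1 - x3) - y1 mod 41 = 6 * (11 - 9) - 21 = 32

P + Q = (9, 32)


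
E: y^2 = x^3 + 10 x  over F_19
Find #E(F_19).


For each x in F_19, count y with y^2 = x^3 + 10 x + 0 mod 19:
  x = 0: RHS = 0, y in [0]  -> 1 point(s)
  x = 1: RHS = 11, y in [7, 12]  -> 2 point(s)
  x = 2: RHS = 9, y in [3, 16]  -> 2 point(s)
  x = 3: RHS = 0, y in [0]  -> 1 point(s)
  x = 4: RHS = 9, y in [3, 16]  -> 2 point(s)
  x = 5: RHS = 4, y in [2, 17]  -> 2 point(s)
  x = 10: RHS = 17, y in [6, 13]  -> 2 point(s)
  x = 11: RHS = 16, y in [4, 15]  -> 2 point(s)
  x = 12: RHS = 5, y in [9, 10]  -> 2 point(s)
  x = 13: RHS = 9, y in [3, 16]  -> 2 point(s)
  x = 16: RHS = 0, y in [0]  -> 1 point(s)
Affine points: 19. Add the point at infinity: total = 20.

#E(F_19) = 20


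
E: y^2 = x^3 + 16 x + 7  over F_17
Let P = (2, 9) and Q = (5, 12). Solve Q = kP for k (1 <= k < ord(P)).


Enumerate multiples of P until we hit Q = (5, 12):
  1P = (2, 9)
  2P = (15, 1)
  3P = (4, 4)
  4P = (13, 10)
  5P = (11, 1)
  6P = (5, 5)
  7P = (8, 16)
  8P = (6, 9)
  9P = (9, 8)
  10P = (14, 0)
  11P = (9, 9)
  12P = (6, 8)
  13P = (8, 1)
  14P = (5, 12)
Match found at i = 14.

k = 14


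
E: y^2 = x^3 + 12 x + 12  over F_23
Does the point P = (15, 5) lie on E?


Check whether y^2 = x^3 + 12 x + 12 (mod 23) for (x, y) = (15, 5).
LHS: y^2 = 5^2 mod 23 = 2
RHS: x^3 + 12 x + 12 = 15^3 + 12*15 + 12 mod 23 = 2
LHS = RHS

Yes, on the curve


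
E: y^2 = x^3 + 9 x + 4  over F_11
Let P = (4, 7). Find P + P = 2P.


Doubling: s = (3 x1^2 + a) / (2 y1)
s = (3*4^2 + 9) / (2*7) mod 11 = 8
x3 = s^2 - 2 x1 mod 11 = 8^2 - 2*4 = 1
y3 = s (x1 - x3) - y1 mod 11 = 8 * (4 - 1) - 7 = 6

2P = (1, 6)


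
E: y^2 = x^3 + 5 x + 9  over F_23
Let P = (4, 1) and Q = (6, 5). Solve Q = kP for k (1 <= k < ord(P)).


Enumerate multiples of P until we hit Q = (6, 5):
  1P = (4, 1)
  2P = (10, 1)
  3P = (9, 22)
  4P = (12, 16)
  5P = (8, 3)
  6P = (17, 4)
  7P = (6, 18)
  8P = (22, 7)
  9P = (15, 3)
  10P = (20, 17)
  11P = (0, 3)
  12P = (2, 21)
  13P = (2, 2)
  14P = (0, 20)
  15P = (20, 6)
  16P = (15, 20)
  17P = (22, 16)
  18P = (6, 5)
Match found at i = 18.

k = 18


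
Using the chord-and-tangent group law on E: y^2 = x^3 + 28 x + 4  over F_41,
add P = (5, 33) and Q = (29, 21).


P != Q, so use the chord formula.
s = (y2 - y1) / (x2 - x1) = (29) / (24) mod 41 = 20
x3 = s^2 - x1 - x2 mod 41 = 20^2 - 5 - 29 = 38
y3 = s (x1 - x3) - y1 mod 41 = 20 * (5 - 38) - 33 = 4

P + Q = (38, 4)


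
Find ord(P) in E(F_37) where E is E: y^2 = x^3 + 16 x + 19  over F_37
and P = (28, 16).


Compute successive multiples of P until we hit O:
  1P = (28, 16)
  2P = (18, 21)
  3P = (19, 35)
  4P = (31, 15)
  5P = (11, 3)
  6P = (32, 31)
  7P = (35, 4)
  8P = (23, 23)
  ... (continuing to 33P)
  33P = O

ord(P) = 33


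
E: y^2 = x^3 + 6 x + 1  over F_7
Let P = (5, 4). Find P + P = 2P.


Doubling: s = (3 x1^2 + a) / (2 y1)
s = (3*5^2 + 6) / (2*4) mod 7 = 4
x3 = s^2 - 2 x1 mod 7 = 4^2 - 2*5 = 6
y3 = s (x1 - x3) - y1 mod 7 = 4 * (5 - 6) - 4 = 6

2P = (6, 6)


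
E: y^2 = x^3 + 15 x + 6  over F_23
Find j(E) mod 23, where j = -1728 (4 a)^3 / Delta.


Delta = -16(4 a^3 + 27 b^2) mod 23 = 12
-1728 * (4 a)^3 = -1728 * (4*15)^3 mod 23 = 2
j = 2 * 12^(-1) mod 23 = 4

j = 4 (mod 23)


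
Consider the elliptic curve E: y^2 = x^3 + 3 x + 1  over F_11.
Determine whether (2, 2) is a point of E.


Check whether y^2 = x^3 + 3 x + 1 (mod 11) for (x, y) = (2, 2).
LHS: y^2 = 2^2 mod 11 = 4
RHS: x^3 + 3 x + 1 = 2^3 + 3*2 + 1 mod 11 = 4
LHS = RHS

Yes, on the curve


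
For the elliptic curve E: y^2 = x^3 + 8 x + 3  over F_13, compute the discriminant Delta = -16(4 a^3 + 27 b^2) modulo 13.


4 a^3 + 27 b^2 = 4*8^3 + 27*3^2 = 2048 + 243 = 2291
Delta = -16 * (2291) = -36656
Delta mod 13 = 4

Delta = 4 (mod 13)


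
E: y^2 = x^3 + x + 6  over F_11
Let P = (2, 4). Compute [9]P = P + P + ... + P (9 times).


k = 9 = 1001_2 (binary, LSB first: 1001)
Double-and-add from P = (2, 4):
  bit 0 = 1: acc = O + (2, 4) = (2, 4)
  bit 1 = 0: acc unchanged = (2, 4)
  bit 2 = 0: acc unchanged = (2, 4)
  bit 3 = 1: acc = (2, 4) + (3, 6) = (10, 2)

9P = (10, 2)
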